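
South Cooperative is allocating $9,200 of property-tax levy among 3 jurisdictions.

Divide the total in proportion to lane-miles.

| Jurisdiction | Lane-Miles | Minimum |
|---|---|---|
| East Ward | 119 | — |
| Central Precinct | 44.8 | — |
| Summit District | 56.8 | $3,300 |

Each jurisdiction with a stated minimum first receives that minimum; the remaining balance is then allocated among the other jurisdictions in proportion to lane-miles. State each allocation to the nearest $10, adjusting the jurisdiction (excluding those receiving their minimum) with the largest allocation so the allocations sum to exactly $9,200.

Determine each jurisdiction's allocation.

East Ward: $4,290; Central Precinct: $1,610; Summit District: $3,300

Guaranteed amounts: Summit District $3,300. Remaining pool $5,900.
Remaining pool split over remaining lane-miles 163.8: East Ward 4,286.32 → $4,290; Central Precinct 1,613.68 → $1,610.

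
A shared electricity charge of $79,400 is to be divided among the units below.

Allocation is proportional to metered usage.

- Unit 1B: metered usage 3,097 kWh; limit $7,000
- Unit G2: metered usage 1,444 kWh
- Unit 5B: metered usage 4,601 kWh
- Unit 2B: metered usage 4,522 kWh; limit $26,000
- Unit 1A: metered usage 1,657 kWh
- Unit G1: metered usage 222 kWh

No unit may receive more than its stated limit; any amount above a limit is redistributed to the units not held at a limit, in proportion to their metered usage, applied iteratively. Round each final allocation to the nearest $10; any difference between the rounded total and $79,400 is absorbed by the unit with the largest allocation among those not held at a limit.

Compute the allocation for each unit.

Unit 1B: $7,000; Unit G2: $8,460; Unit 5B: $26,940; Unit 2B: $26,000; Unit 1A: $9,700; Unit G1: $1,300

Metered usage total: 15,543.
Pro-rata shares before constraints: Unit 1B 15,820.74; Unit G2 7,376.54; Unit 5B 23,503.79; Unit 2B 23,100.23; Unit 1A 8,464.63; Unit G1 1,134.07.
Capped: Unit 1B ($7,000); residual $72,400 reallocated over remaining metered usage 12,446.
Capped: Unit 2B ($26,000); residual $46,400 reallocated over remaining metered usage 7,924.
Remaining shares: Unit G2 8,455.53 → $8,460; Unit 5B 26,941.75 → $26,940; Unit 1A 9,702.78 → $9,700; Unit G1 1,299.95 → $1,300.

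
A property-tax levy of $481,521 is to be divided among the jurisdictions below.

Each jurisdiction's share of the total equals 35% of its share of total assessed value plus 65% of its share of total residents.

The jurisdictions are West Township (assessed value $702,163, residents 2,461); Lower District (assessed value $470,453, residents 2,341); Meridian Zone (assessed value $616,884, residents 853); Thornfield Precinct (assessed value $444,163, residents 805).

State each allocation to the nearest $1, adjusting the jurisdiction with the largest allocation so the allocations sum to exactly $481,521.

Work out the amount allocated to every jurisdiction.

Totals — assessed value 2,233,663, residents 6,460.
Blended shares (35% assessed value + 65% residents): West Township 0.3576; Lower District 0.3093; Meridian Zone 0.1825; Thornfield Precinct 0.1506.
Proportional shares: West Township 172,215.06; Lower District 148,918.25; Meridian Zone 87,872.65; Thornfield Precinct 72,515.05.
After rounding ($1): West Township $172,215; Lower District $148,918; Meridian Zone $87,873; Thornfield Precinct $72,515. Sum = $481,521.
No rounding difference to absorb.

West Township: $172,215; Lower District: $148,918; Meridian Zone: $87,873; Thornfield Precinct: $72,515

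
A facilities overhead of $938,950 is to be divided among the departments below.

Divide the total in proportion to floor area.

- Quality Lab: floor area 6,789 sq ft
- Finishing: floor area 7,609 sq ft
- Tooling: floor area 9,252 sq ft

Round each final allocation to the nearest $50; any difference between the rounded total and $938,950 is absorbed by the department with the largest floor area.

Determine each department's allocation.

Quality Lab: $269,550 · Finishing: $302,100 · Tooling: $367,300

Combined floor area = 6,789 + 7,609 + 9,252 = 23,650.
Pro-rata amounts: Quality Lab 269,536.22; Finishing 302,091.78; Tooling 367,322.00.
At nearest $50: Quality Lab $269,550; Finishing $302,100; Tooling $367,300. Sum = $938,950.
No rounding difference to absorb.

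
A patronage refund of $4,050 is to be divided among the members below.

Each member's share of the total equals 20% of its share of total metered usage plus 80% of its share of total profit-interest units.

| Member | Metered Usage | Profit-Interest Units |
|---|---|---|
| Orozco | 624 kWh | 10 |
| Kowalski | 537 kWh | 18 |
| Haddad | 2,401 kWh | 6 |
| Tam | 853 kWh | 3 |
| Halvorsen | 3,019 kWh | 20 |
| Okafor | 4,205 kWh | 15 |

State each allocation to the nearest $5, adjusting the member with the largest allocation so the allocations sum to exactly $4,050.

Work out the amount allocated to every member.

Orozco: $495 | Kowalski: $845 | Haddad: $435 | Tam: $195 | Halvorsen: $1,110 | Okafor: $970

Metered usage total 11,639; profit-interest units total 72.
Composite weights (20% metered usage + 80% profit-interest units): Orozco 0.1218; Kowalski 0.2092; Haddad 0.1079; Tam 0.0480; Halvorsen 0.2741; Okafor 0.2389.
Proportional shares: Orozco 493.43; Kowalski 847.37; Haddad 437.09; Tam 194.36; Halvorsen 1,110.10; Okafor 967.64.
Rounded to nearest $5: Orozco $495; Kowalski $845; Haddad $435; Tam $195; Halvorsen $1,110; Okafor $970. Sum = $4,050.
Sum already equals the total — no adjustment.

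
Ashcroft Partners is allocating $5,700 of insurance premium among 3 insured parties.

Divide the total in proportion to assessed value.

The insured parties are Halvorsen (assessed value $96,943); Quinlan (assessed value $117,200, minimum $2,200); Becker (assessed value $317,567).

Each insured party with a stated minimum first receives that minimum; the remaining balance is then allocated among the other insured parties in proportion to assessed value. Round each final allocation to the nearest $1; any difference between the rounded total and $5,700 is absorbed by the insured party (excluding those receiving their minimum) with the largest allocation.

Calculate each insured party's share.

Fund the minimums — Quinlan $2,200. Residual $3,500.
Residual split over remaining assessed value 414,510: Halvorsen 818.56 → $819; Becker 2,681.44 → $2,681.

Halvorsen: $819 | Quinlan: $2,200 | Becker: $2,681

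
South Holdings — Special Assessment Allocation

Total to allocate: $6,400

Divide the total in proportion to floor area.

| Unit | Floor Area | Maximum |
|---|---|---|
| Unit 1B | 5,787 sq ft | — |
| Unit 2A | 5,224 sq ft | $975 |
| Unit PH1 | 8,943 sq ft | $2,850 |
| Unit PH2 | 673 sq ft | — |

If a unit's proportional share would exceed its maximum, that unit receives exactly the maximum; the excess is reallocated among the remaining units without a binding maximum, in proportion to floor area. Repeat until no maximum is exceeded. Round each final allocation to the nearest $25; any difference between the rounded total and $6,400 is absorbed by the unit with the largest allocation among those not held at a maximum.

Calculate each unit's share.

Unit 1B: $2,300; Unit 2A: $975; Unit PH1: $2,850; Unit PH2: $275

Floor area total: 20,627.
Unconstrained shares: Unit 1B 1,795.55; Unit 2A 1,620.87; Unit PH1 2,774.77; Unit PH2 208.81.
Held at cap: Unit 2A ($975); residual $5,425 reallocated over remaining floor area 15,403.
Held at cap: Unit PH1 ($2,850); residual $2,575 reallocated over remaining floor area 6,460.
Shares after redistribution: Unit 1B 2,306.74 → $2,300; Unit PH2 268.26 → $275.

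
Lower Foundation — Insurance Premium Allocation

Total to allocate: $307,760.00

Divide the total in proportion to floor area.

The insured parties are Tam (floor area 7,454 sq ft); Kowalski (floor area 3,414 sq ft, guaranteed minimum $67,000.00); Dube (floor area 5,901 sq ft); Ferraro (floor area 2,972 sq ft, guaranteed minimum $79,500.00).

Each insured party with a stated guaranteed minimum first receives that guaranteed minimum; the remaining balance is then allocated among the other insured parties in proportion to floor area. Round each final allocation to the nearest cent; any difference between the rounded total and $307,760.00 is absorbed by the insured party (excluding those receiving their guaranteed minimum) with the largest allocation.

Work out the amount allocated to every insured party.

Minimums first: Kowalski $67,000.00; Ferraro $79,500.00. Remaining pool $161,260.00.
Remaining pool split over remaining floor area 13,355: Tam 90,006.1430 → $90,006.14; Dube 71,253.8570 → $71,253.86.

Tam: $90,006.14 · Kowalski: $67,000.00 · Dube: $71,253.86 · Ferraro: $79,500.00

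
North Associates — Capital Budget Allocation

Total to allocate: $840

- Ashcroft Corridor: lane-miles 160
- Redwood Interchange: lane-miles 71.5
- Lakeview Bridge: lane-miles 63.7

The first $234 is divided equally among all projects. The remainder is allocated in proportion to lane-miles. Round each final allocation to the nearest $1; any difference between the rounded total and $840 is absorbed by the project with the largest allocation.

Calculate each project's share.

Ashcroft Corridor: $406 | Redwood Interchange: $225 | Lakeview Bridge: $209

Equal tier: $234 ÷ 3 = $78 apiece.
Remainder $606 by lane-miles (total 295.2): Ashcroft Corridor 328.46 → $328; Redwood Interchange 146.78 → $147; Lakeview Bridge 130.77 → $131.
Totals: Ashcroft Corridor $78 + $328 = $406; Redwood Interchange $78 + $147 = $225; Lakeview Bridge $78 + $131 = $209.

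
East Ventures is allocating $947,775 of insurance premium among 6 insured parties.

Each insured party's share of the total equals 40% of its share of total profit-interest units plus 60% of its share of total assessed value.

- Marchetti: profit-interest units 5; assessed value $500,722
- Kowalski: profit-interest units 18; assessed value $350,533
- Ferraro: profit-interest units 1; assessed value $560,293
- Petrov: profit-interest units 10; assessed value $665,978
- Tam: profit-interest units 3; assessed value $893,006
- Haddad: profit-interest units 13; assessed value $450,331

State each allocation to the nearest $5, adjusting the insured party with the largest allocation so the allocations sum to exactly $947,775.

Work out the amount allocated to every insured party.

Profit-interest units total 50; assessed value total 3,420,863.
Composite weights (40% profit-interest units + 60% assessed value): Marchetti 0.1278; Kowalski 0.2055; Ferraro 0.1063; Petrov 0.1968; Tam 0.1806; Haddad 0.1830.
Proportional shares: Marchetti 121,148.21; Kowalski 194,750.23; Ferraro 100,722.15; Petrov 186,530.43; Tam 171,194.89; Haddad 173,429.09.
At nearest $5: Marchetti $121,150; Kowalski $194,750; Ferraro $100,720; Petrov $186,530; Tam $171,195; Haddad $173,430. Sum = $947,775.
No rounding difference to absorb.

Marchetti: $121,150; Kowalski: $194,750; Ferraro: $100,720; Petrov: $186,530; Tam: $171,195; Haddad: $173,430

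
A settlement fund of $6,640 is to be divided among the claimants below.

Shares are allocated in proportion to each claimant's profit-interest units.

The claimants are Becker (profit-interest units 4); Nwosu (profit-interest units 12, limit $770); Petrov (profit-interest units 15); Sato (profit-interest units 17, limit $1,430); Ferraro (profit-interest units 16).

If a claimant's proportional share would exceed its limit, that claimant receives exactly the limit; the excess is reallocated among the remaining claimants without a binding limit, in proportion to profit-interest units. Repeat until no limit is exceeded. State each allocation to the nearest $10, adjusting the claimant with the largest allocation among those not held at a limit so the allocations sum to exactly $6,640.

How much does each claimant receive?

Profit-interest units total: 64.
Unconstrained shares: Becker 415.00; Nwosu 1,245.00; Petrov 1,556.25; Sato 1,763.75; Ferraro 1,660.00.
Capped: Nwosu ($770), Sato ($1,430); residual $4,440 reallocated over remaining profit-interest units 35.
Redistributed shares: Becker 507.43 → $510; Petrov 1,902.86 → $1,900; Ferraro 2,029.71 → $2,030.

Becker: $510 | Nwosu: $770 | Petrov: $1,900 | Sato: $1,430 | Ferraro: $2,030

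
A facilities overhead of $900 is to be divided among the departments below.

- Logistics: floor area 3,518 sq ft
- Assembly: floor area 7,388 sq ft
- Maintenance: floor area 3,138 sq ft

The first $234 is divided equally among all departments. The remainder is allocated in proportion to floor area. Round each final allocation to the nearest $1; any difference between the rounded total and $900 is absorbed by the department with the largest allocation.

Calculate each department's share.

First tranche $234 split equally: $78 each.
Remainder $666 by floor area (total 14,044): Logistics 166.83 → $167; Assembly 350.36 → $350; Maintenance 148.81 → $149.
Totals: Logistics $78 + $167 = $245; Assembly $78 + $350 = $428; Maintenance $78 + $149 = $227.

Logistics: $245; Assembly: $428; Maintenance: $227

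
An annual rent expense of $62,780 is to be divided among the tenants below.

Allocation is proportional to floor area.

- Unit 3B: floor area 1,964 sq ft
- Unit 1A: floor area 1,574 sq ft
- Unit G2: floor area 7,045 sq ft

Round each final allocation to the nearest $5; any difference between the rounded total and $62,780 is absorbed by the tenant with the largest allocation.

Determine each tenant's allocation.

Unit 3B: $11,650; Unit 1A: $9,335; Unit G2: $41,795

Sum of floor area: 10,583.
Unrounded shares: Unit 3B 1,964/10,583 × $62,780 = 11,650.75; Unit 1A 1,574/10,583 × $62,780 = 9,337.21; Unit G2 7,045/10,583 × $62,780 = 41,792.03.
Rounded to nearest $5: Unit 3B $11,650; Unit 1A $9,335; Unit G2 $41,790. Sum = $62,775.
Difference $62,780 − $62,775 = +$5 applied to largest allocation (Unit G2): Unit G2 becomes $41,795.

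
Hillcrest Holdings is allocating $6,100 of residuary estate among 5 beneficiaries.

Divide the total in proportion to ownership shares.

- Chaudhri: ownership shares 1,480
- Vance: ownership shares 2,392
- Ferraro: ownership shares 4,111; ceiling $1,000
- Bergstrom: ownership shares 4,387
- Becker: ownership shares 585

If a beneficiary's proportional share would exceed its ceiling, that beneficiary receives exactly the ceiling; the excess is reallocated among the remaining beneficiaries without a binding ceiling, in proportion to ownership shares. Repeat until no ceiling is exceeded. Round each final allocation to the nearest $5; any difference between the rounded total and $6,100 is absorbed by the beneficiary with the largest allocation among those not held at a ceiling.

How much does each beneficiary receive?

Total ownership shares = 12,955.
Pro-rata shares before constraints: Chaudhri 696.87; Vance 1,126.30; Ferraro 1,935.71; Bergstrom 2,065.67; Becker 275.45.
Cap binds for Ferraro ($1,000); residual $5,100 reallocated over remaining ownership shares 8,844.
Remaining shares: Chaudhri 853.46 → $855; Vance 1,379.38 → $1,380; Bergstrom 2,529.82 → $2,530; Becker 337.35 → $335.

Chaudhri: $855 · Vance: $1,380 · Ferraro: $1,000 · Bergstrom: $2,530 · Becker: $335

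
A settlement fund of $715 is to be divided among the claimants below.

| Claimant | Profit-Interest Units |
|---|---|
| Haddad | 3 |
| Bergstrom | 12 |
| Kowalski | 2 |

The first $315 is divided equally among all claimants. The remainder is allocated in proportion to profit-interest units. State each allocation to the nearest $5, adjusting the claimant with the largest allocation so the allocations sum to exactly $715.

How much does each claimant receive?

Haddad: $175; Bergstrom: $390; Kowalski: $150

First tranche $315 split equally: $105 each.
Remainder $400 by profit-interest units (total 17): Haddad 70.59 → $70; Bergstrom 282.35 → $280; Kowalski 47.06 → $45.
Rounding difference +$5 on remainder applied to Bergstrom.
Totals: Haddad $105 + $70 = $175; Bergstrom $105 + $285 = $390; Kowalski $105 + $45 = $150.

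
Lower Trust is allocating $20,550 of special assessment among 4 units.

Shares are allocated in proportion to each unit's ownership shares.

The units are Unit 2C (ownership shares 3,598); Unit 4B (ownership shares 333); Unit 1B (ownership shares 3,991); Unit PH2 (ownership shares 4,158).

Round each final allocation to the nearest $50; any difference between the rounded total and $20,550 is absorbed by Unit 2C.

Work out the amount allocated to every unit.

Unit 2C: $6,150; Unit 4B: $550; Unit 1B: $6,800; Unit PH2: $7,050

Total ownership shares = 12,080.
Proportional shares: Unit 2C 3,598/12,080 × $20,550 = 6,120.77; Unit 4B 333/12,080 × $20,550 = 566.49; Unit 1B 3,991/12,080 × $20,550 = 6,789.33; Unit PH2 4,158/12,080 × $20,550 = 7,073.42.
Rounded to nearest $50: Unit 2C $6,100; Unit 4B $550; Unit 1B $6,800; Unit PH2 $7,050. Sum = $20,500.
Difference $20,550 − $20,500 = +$50 applied to Unit 2C: Unit 2C becomes $6,150.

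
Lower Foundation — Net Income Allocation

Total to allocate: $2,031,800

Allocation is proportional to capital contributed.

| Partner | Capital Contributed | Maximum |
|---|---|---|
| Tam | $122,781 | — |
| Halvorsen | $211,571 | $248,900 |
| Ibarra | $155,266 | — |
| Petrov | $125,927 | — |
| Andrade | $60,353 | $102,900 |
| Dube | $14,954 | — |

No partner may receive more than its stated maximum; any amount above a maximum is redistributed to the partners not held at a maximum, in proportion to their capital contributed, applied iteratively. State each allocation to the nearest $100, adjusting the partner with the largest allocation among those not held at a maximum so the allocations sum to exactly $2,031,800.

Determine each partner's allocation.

Tam: $492,400 · Halvorsen: $248,900 · Ibarra: $622,600 · Petrov: $505,000 · Andrade: $102,900 · Dube: $60,000

Sum of capital contributed: 690,852.
Proportional shares (ignoring caps): Tam 361,099.68; Halvorsen 622,231.62; Ibarra 456,638.27; Petrov 370,352.08; Andrade 177,498.55; Dube 43,979.81.
Capped: Halvorsen ($248,900), Andrade ($102,900); remaining pool $1,680,000 reallocated over remaining capital contributed 418,928.
Remaining shares: Tam 492,380.74 → $492,400; Ibarra 622,653.25 → $622,700; Petrov 504,996.94 → $505,000; Dube 59,969.06 → $60,000.
Rounding difference −$100 applied to Ibarra → $622,600.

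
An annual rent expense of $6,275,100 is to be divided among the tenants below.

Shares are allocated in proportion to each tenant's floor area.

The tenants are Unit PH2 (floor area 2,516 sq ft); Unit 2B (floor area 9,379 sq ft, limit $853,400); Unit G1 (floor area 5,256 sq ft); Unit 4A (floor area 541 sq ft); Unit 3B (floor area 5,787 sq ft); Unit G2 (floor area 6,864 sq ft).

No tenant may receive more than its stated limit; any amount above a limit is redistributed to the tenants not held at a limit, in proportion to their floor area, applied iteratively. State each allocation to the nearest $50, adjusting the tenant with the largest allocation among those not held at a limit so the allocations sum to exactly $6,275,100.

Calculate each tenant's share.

Unit PH2: $650,700 | Unit 2B: $853,400 | Unit G1: $1,359,300 | Unit 4A: $139,900 | Unit 3B: $1,496,650 | Unit G2: $1,775,150

Combined floor area = 30,343.
Pro-rata shares before constraints: Unit PH2 520,322.70; Unit 2B 1,939,629.01; Unit G1 1,086,969.83; Unit 4A 111,881.79; Unit 3B 1,196,783.56; Unit G2 1,419,513.11.
Held at cap: Unit 2B ($853,400); residual $5,421,700 reallocated over remaining floor area 20,964.
Redistributed shares: Unit PH2 650,686.76 → $650,700; Unit G1 1,359,304.29 → $1,359,300; Unit 4A 139,913.17 → $139,900; Unit 3B 1,496,631.27 → $1,496,650; Unit G2 1,775,164.51 → $1,775,150.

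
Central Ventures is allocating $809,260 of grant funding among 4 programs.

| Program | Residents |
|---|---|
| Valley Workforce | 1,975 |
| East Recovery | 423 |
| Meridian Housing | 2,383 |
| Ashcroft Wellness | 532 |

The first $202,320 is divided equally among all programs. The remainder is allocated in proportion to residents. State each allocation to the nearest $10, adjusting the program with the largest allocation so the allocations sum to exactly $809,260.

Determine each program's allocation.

Valley Workforce: $276,200 | East Recovery: $98,900 | Meridian Housing: $322,810 | Ashcroft Wellness: $111,350

First tranche $202,320 split equally: $50,580 each.
Remainder $606,940 by residents (total 5,313): Valley Workforce 225,617.64 → $225,620; East Recovery 48,322.16 → $48,320; Meridian Housing 272,226.24 → $272,230; Ashcroft Wellness 60,773.97 → $60,770.
Totals: Valley Workforce $50,580 + $225,620 = $276,200; East Recovery $50,580 + $48,320 = $98,900; Meridian Housing $50,580 + $272,230 = $322,810; Ashcroft Wellness $50,580 + $60,770 = $111,350.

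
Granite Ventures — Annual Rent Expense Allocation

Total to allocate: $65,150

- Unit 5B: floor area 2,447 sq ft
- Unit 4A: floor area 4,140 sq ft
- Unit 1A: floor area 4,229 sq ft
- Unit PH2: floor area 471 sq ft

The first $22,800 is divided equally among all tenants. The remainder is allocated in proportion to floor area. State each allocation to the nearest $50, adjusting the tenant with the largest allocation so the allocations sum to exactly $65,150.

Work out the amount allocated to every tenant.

First tranche $22,800 split equally: $5,700 each.
Remainder $42,350 by floor area (total 11,287): Unit 5B 9,181.40 → $9,200; Unit 4A 15,533.71 → $15,550; Unit 1A 15,867.65 → $15,850; Unit PH2 1,767.24 → $1,750.
Totals: Unit 5B $5,700 + $9,200 = $14,900; Unit 4A $5,700 + $15,550 = $21,250; Unit 1A $5,700 + $15,850 = $21,550; Unit PH2 $5,700 + $1,750 = $7,450.

Unit 5B: $14,900 · Unit 4A: $21,250 · Unit 1A: $21,550 · Unit PH2: $7,450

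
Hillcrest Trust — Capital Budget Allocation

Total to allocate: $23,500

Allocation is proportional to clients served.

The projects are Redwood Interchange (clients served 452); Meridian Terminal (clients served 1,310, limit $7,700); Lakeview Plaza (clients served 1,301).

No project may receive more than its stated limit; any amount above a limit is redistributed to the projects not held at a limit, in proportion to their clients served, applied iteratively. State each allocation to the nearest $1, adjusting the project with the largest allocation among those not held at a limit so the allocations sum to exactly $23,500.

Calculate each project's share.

Total clients served = 3,063.
Proportional shares (ignoring caps): Redwood Interchange 3,467.84; Meridian Terminal 10,050.60; Lakeview Plaza 9,981.55.
Capped: Meridian Terminal ($7,700); remaining pool $15,800 reallocated over remaining clients served 1,753.
Shares after redistribution: Redwood Interchange 4,073.93 → $4,074; Lakeview Plaza 11,726.07 → $11,726.

Redwood Interchange: $4,074 | Meridian Terminal: $7,700 | Lakeview Plaza: $11,726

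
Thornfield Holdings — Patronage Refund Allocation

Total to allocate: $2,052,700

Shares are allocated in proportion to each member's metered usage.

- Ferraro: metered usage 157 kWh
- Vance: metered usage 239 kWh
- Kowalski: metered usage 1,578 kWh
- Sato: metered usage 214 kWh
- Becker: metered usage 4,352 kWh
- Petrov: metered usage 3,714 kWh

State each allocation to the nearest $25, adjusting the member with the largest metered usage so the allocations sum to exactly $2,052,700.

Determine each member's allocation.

Ferraro: $31,425 · Vance: $47,850 · Kowalski: $315,900 · Sato: $42,850 · Becker: $871,175 · Petrov: $743,500

Sum of metered usage: 157 + 239 + 1,578 + 214 + 4,352 + 3,714 = 10,254.
Raw shares: Ferraro 31,429.09; Vance 47,844.29; Kowalski 315,892.39; Sato 42,839.65; Becker 871,206.40; Petrov 743,488.18.
At nearest $25: Ferraro $31,425; Vance $47,850; Kowalski $315,900; Sato $42,850; Becker $871,200; Petrov $743,500. Sum = $2,052,725.
Difference $2,052,700 − $2,052,725 = −$25 applied to largest metered usage (Becker): Becker becomes $871,175.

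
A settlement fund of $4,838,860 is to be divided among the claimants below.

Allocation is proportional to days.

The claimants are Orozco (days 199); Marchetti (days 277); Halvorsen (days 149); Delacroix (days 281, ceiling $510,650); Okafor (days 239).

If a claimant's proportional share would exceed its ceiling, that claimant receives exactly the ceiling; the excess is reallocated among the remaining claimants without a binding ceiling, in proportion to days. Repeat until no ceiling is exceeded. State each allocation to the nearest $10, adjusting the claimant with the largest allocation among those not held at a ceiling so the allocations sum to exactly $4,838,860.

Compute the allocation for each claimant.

Orozco: $996,890; Marchetti: $1,387,630; Halvorsen: $746,420; Delacroix: $510,650; Okafor: $1,197,270

Days total: 1,145.
Proportional shares (ignoring caps): Orozco 840,989.64; Marchetti 1,170,623.77; Halvorsen 629,685.71; Delacroix 1,187,528.09; Okafor 1,010,032.79.
Held at cap: Delacroix ($510,650); residual $4,328,210 reallocated over remaining days 864.
Remaining shares: Orozco 996,890.96 → $996,890; Marchetti 1,387,632.14 → $1,387,630; Halvorsen 746,415.84 → $746,420; Okafor 1,197,271.05 → $1,197,270.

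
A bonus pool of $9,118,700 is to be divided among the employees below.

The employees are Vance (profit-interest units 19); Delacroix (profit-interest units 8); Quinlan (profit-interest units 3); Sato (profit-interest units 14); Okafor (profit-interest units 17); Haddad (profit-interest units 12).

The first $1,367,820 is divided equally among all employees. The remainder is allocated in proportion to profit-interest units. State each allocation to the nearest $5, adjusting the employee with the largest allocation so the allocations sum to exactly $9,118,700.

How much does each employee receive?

Equal tier: $1,367,820 ÷ 6 = $227,970 apiece.
Remainder $7,750,880 by profit-interest units (total 73): Vance 2,017,352.33 → $2,017,350; Delacroix 849,411.51 → $849,410; Quinlan 318,529.32 → $318,530; Sato 1,486,470.14 → $1,486,470; Okafor 1,804,999.45 → $1,805,000; Haddad 1,274,117.26 → $1,274,115.
Rounding difference +$5 on remainder applied to Vance.
Totals: Vance $227,970 + $2,017,355 = $2,245,325; Delacroix $227,970 + $849,410 = $1,077,380; Quinlan $227,970 + $318,530 = $546,500; Sato $227,970 + $1,486,470 = $1,714,440; Okafor $227,970 + $1,805,000 = $2,032,970; Haddad $227,970 + $1,274,115 = $1,502,085.

Vance: $2,245,325; Delacroix: $1,077,380; Quinlan: $546,500; Sato: $1,714,440; Okafor: $2,032,970; Haddad: $1,502,085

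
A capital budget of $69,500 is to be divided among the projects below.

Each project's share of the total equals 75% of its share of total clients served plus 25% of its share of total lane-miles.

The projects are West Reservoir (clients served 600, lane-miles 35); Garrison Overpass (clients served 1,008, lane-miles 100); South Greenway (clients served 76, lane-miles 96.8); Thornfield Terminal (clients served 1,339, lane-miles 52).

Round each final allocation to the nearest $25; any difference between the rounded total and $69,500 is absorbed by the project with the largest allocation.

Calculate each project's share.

Totals — clients served 3,023, lane-miles 283.8.
Composite weights (75% clients served + 25% lane-miles): West Reservoir 0.1797; Garrison Overpass 0.3382; South Greenway 0.1041; Thornfield Terminal 0.3780.
Proportional shares: West Reservoir 12,488.48; Garrison Overpass 23,503.02; South Greenway 7,236.81; Thornfield Terminal 26,271.70.
At nearest $25: West Reservoir $12,500; Garrison Overpass $23,500; South Greenway $7,225; Thornfield Terminal $26,275. Sum = $69,500.
No rounding difference to absorb.

West Reservoir: $12,500 · Garrison Overpass: $23,500 · South Greenway: $7,225 · Thornfield Terminal: $26,275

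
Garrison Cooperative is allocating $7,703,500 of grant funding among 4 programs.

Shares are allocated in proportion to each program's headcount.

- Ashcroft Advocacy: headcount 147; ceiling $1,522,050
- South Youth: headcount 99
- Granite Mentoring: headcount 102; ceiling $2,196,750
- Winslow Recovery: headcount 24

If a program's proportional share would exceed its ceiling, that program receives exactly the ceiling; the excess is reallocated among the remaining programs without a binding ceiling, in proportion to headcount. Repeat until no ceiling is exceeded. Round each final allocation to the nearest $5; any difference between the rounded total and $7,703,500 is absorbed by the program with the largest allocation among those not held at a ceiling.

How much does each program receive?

Total headcount = 372.
Pro-rata shares before constraints: Ashcroft Advocacy 3,044,125.00; South Youth 2,050,125.00; Granite Mentoring 2,112,250.00; Winslow Recovery 497,000.00.
Capped: Ashcroft Advocacy ($1,522,050); balance $6,181,450 reallocated over remaining headcount 225.
Capped: Granite Mentoring ($2,196,750); balance $3,984,700 reallocated over remaining headcount 123.
Remaining shares: South Youth 3,207,197.56 → $3,207,200; Winslow Recovery 777,502.44 → $777,500.

Ashcroft Advocacy: $1,522,050 | South Youth: $3,207,200 | Granite Mentoring: $2,196,750 | Winslow Recovery: $777,500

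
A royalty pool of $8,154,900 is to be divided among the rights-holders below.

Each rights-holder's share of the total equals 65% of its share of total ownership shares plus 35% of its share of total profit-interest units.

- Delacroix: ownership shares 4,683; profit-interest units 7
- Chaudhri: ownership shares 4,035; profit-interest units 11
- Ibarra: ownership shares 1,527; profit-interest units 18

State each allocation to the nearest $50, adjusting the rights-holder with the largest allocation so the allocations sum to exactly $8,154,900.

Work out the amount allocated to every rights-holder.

Delacroix: $2,977,950; Chaudhri: $2,959,800; Ibarra: $2,217,150

Ownership shares total 10,245; profit-interest units total 36.
Composite weights (65% ownership shares + 35% profit-interest units): Delacroix 0.3652; Chaudhri 0.3629; Ibarra 0.2719.
Pro-rata amounts: Delacroix 2,977,934.80; Chaudhri 2,959,799.53; Ibarra 2,217,165.67.
Rounded to nearest $50: Delacroix $2,977,950; Chaudhri $2,959,800; Ibarra $2,217,150. Sum = $8,154,900.
Rounded total matches; no reconciliation needed.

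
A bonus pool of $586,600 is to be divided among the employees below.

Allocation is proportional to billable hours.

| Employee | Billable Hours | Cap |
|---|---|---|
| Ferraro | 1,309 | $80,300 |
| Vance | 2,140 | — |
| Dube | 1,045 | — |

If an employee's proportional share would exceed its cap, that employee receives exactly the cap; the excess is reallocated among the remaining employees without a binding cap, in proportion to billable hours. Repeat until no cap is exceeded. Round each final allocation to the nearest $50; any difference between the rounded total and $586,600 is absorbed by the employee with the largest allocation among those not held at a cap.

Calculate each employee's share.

Combined billable hours = 4,494.
Pro-rata shares before constraints: Ferraro 170,863.24; Vance 279,333.33; Dube 136,403.43.
Cap binds for Ferraro ($80,300); remaining pool $506,300 reallocated over remaining billable hours 3,185.
Remaining shares: Vance 340,182.73 → $340,200; Dube 166,117.27 → $166,100.

Ferraro: $80,300 | Vance: $340,200 | Dube: $166,100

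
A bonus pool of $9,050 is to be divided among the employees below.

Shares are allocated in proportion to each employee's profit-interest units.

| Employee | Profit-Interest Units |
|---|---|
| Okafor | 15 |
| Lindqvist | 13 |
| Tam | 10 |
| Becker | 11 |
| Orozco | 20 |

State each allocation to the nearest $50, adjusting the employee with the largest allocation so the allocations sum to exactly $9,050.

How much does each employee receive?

Profit-interest units total: 69.
Unrounded shares: Okafor 15/69 × $9,050 = 1,967.39; Lindqvist 13/69 × $9,050 = 1,705.07; Tam 10/69 × $9,050 = 1,311.59; Becker 11/69 × $9,050 = 1,442.75; Orozco 20/69 × $9,050 = 2,623.19.
After rounding ($50): Okafor $1,950; Lindqvist $1,700; Tam $1,300; Becker $1,450; Orozco $2,600. Sum = $9,000.
Difference $9,050 − $9,000 = +$50 applied to largest allocation (Orozco): Orozco becomes $2,650.

Okafor: $1,950 · Lindqvist: $1,700 · Tam: $1,300 · Becker: $1,450 · Orozco: $2,650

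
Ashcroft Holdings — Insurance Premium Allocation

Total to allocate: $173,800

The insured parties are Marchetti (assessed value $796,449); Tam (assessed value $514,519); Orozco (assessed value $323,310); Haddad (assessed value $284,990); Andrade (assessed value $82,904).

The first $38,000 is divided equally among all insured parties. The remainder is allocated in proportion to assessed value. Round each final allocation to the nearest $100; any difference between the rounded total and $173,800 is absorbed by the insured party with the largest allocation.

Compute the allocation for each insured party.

$38,000 shared equally gives $7,600 per insured party.
Remainder $135,800 by assessed value (total 2,002,172): Marchetti 54,020.22 → $54,000; Tam 34,897.94 → $34,900; Orozco 21,928.93 → $21,900; Haddad 19,329.83 → $19,300; Andrade 5,623.07 → $5,600.
Rounding difference +$100 on remainder applied to Marchetti.
Totals: Marchetti $7,600 + $54,100 = $61,700; Tam $7,600 + $34,900 = $42,500; Orozco $7,600 + $21,900 = $29,500; Haddad $7,600 + $19,300 = $26,900; Andrade $7,600 + $5,600 = $13,200.

Marchetti: $61,700; Tam: $42,500; Orozco: $29,500; Haddad: $26,900; Andrade: $13,200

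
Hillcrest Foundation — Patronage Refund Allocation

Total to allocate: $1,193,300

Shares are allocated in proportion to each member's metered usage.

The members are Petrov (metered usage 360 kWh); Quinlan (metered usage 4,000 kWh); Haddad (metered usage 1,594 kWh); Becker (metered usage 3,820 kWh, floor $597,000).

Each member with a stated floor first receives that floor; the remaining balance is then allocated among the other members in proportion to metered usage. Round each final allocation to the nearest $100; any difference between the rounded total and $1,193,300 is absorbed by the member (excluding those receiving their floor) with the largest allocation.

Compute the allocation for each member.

Guaranteed amounts: Becker $597,000. Balance $596,300.
Balance split over remaining metered usage 5,954: Petrov 36,054.42 → $36,100; Quinlan 400,604.64 → $400,600; Haddad 159,640.95 → $159,600.

Petrov: $36,100; Quinlan: $400,600; Haddad: $159,600; Becker: $597,000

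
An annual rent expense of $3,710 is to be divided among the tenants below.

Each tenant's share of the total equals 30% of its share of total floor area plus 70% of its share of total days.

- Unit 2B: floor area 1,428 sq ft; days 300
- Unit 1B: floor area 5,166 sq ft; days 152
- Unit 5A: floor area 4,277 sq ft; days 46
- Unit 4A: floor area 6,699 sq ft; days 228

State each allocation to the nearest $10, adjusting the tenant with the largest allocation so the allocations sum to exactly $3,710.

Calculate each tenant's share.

Unit 2B: $1,160 · Unit 1B: $870 · Unit 5A: $440 · Unit 4A: $1,240

Floor area total 17,570; days total 726.
Combined weights (30% floor area + 70% days): Unit 2B 0.3136; Unit 1B 0.2348; Unit 5A 0.1174; Unit 4A 0.3342.
Unrounded shares: Unit 2B 1,163.60; Unit 1B 870.97; Unit 5A 435.48; Unit 4A 1,239.95.
Rounded to nearest $10: Unit 2B $1,160; Unit 1B $870; Unit 5A $440; Unit 4A $1,240. Sum = $3,710.
Rounded total matches; no reconciliation needed.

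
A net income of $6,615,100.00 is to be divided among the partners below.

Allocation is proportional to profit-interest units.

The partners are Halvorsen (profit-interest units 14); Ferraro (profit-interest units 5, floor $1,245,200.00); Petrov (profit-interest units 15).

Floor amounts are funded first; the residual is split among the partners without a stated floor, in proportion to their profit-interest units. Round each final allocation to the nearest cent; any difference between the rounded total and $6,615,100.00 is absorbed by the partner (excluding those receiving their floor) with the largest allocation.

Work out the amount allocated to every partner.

Guaranteed amounts: Ferraro $1,245,200.00. Balance $5,369,900.00.
Balance split over remaining profit-interest units 29: Halvorsen 2,592,365.5172 → $2,592,365.52; Petrov 2,777,534.4828 → $2,777,534.48.

Halvorsen: $2,592,365.52 | Ferraro: $1,245,200.00 | Petrov: $2,777,534.48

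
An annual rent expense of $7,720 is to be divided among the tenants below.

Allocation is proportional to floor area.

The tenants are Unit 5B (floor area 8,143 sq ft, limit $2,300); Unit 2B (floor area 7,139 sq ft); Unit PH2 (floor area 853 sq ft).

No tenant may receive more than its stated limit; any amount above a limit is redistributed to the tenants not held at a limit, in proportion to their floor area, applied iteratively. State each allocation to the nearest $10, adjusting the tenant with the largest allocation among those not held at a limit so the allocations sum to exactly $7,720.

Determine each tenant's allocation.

Unit 5B: $2,300 · Unit 2B: $4,840 · Unit PH2: $580

Floor area total: 16,135.
Proportional shares (ignoring caps): Unit 5B 3,896.12; Unit 2B 3,415.75; Unit PH2 408.13.
Capped: Unit 5B ($2,300); remaining pool $5,420 reallocated over remaining floor area 7,992.
Shares after redistribution: Unit 2B 4,841.51 → $4,840; Unit PH2 578.49 → $580.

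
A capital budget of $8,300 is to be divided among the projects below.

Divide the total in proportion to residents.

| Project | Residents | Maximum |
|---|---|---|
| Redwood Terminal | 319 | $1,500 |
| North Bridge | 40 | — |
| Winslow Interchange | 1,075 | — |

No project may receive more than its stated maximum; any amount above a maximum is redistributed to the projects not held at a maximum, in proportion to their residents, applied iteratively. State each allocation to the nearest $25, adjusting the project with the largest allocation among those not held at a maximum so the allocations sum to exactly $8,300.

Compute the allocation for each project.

Redwood Terminal: $1,500; North Bridge: $250; Winslow Interchange: $6,550

Residents total: 1,434.
Pro-rata shares before constraints: Redwood Terminal 1,846.37; North Bridge 231.52; Winslow Interchange 6,222.11.
Held at cap: Redwood Terminal ($1,500); remaining pool $6,800 reallocated over remaining residents 1,115.
Redistributed shares: North Bridge 243.95 → $250; Winslow Interchange 6,556.05 → $6,550.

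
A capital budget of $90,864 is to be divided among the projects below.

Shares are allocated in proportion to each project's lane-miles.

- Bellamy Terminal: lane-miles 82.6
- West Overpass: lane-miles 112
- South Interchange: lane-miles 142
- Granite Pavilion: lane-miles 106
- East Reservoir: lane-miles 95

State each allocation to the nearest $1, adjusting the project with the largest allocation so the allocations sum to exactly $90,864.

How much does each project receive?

Bellamy Terminal: $13,961 · West Overpass: $18,930 · South Interchange: $24,000 · Granite Pavilion: $17,916 · East Reservoir: $16,057

Total lane-miles = 537.6.
Raw shares: Bellamy Terminal 82.6/537.6 × $90,864 = 13,960.88; West Overpass 112/537.6 × $90,864 = 18,930.00; South Interchange 142/537.6 × $90,864 = 24,000.54; Granite Pavilion 106/537.6 × $90,864 = 17,915.89; East Reservoir 95/537.6 × $90,864 = 16,056.70.
After rounding ($1): Bellamy Terminal $13,961; West Overpass $18,930; South Interchange $24,001; Granite Pavilion $17,916; East Reservoir $16,057. Sum = $90,865.
Difference $90,864 − $90,865 = −$1 applied to largest allocation (South Interchange): South Interchange becomes $24,000.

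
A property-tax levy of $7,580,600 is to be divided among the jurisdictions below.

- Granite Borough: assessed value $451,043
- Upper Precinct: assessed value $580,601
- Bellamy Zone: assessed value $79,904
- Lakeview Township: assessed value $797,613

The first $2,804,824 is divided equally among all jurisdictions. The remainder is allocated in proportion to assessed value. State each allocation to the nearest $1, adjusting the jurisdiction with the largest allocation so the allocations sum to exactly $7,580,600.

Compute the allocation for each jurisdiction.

Granite Borough: $1,829,492 · Upper Precinct: $2,153,582 · Bellamy Zone: $901,086 · Lakeview Township: $2,696,440

Equal tier: $2,804,824 ÷ 4 = $701,206 apiece.
Remainder $4,775,776 by assessed value (total 1,909,161): Granite Borough 1,128,286.37 → $1,128,286; Upper Precinct 1,452,376.37 → $1,452,376; Bellamy Zone 199,880.26 → $199,880; Lakeview Township 1,995,233.00 → $1,995,233.
Rounding difference +$1 on remainder applied to Lakeview Township.
Totals: Granite Borough $701,206 + $1,128,286 = $1,829,492; Upper Precinct $701,206 + $1,452,376 = $2,153,582; Bellamy Zone $701,206 + $199,880 = $901,086; Lakeview Township $701,206 + $1,995,234 = $2,696,440.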